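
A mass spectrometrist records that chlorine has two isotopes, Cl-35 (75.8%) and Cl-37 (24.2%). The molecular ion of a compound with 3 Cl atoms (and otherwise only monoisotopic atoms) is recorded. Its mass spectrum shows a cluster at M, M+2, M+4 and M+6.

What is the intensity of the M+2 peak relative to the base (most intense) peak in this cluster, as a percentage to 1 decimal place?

Term probabilities: M 0.4355, M+2 0.4171, M+4 0.1332, M+6 0.0142. Base peak = M.
P(M) = C(3,0) × 0.758^3 × 0.242^0 = 1 × 0.43551951 × 1.0000 = 0.435520 (base)
P(M+2) = C(3,1) × 0.758^2 × 0.242^1 = 3 × 0.574564 × 0.2420 = 0.417133
Relative intensity = 0.417133 / 0.435520 × 100 = 95.8

95.8%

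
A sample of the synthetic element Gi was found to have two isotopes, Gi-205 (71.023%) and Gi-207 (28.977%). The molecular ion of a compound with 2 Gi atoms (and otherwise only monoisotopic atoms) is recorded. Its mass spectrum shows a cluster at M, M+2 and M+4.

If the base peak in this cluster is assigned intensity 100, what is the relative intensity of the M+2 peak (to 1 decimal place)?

81.6

Binomial terms of (0.71023 + 0.28977)^2: M 0.5044, M+2 0.4116, M+4 0.0840 → M is the base peak.
P(M) = C(2,0) × 0.71023^2 × 0.28977^0 = 1 × 0.50442665 × 1.0000 = 0.504427 (base)
P(M+2) = C(2,1) × 0.71023^1 × 0.28977^1 = 2 × 0.71023 × 0.28977 = 0.411607
Relative intensity = 0.411607 / 0.504427 × 100 = 81.6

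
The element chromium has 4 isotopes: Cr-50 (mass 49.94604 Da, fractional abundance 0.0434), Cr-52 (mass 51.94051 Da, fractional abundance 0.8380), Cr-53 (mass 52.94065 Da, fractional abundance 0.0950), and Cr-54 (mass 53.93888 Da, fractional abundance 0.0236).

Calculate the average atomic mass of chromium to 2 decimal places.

The abundance-weighted mean is 0.0434 × 49.94604 + 0.8380 × 51.94051 + 0.0950 × 52.94065 + 0.0236 × 53.93888
= 2.167658 + 43.526147 + 5.029362 + 1.272958 = 51.996125 Da

52.00 Da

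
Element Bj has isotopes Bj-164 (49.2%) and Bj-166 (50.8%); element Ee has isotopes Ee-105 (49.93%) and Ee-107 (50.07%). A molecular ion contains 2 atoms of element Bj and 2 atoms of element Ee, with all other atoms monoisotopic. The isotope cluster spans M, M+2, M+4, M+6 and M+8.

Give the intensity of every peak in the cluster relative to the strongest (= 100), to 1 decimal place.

16.1 : 65.5 : 100.0 : 67.8 : 17.3

Element Bj pattern (n=2): 0.242064 : 0.499872 : 0.258064
Element Ee pattern (n=2): 0.24930049 : 0.49999902 : 0.25070049
Convolve the two distributions (both contribute in 2-u steps):
  M: 0.242064×0.24930049 = 0.060347
  M+2: 0.242064×0.49999902 + 0.499872×0.24930049 = 0.245650
  M+4: 0.242064×0.25070049 + 0.499872×0.49999902 + 0.258064×0.24930049 = 0.374957
  M+6: 0.499872×0.25070049 + 0.258064×0.49999902 = 0.254350
  M+8: 0.258064×0.25070049 = 0.064697
Scale to base peak (0.374957) = 100: 16.1 : 65.5 : 100.0 : 67.8 : 17.3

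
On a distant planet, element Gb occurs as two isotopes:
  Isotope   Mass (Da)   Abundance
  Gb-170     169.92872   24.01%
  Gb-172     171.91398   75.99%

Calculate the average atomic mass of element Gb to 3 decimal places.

171.437 Da

Ar = Σ fᵢ·mᵢ = 0.2401 × 169.92872 + 0.7599 × 171.91398
= 40.799886 + 130.637433 = 171.437319 Da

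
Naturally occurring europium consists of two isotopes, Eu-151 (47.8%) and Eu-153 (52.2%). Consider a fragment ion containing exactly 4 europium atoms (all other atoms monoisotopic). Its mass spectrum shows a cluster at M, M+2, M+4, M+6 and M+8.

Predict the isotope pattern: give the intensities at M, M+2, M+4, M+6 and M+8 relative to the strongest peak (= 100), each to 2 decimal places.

Each Eu atom is independently Eu-151 (p = 0.478) or Eu-153 (q = 0.522); the cluster is the binomial expansion (p + q)^4.
P(M) = 0.478^4 = 0.052205
P(M+2) = 4 × 0.478^3 × 0.522^1 = 0.228042
P(M+4) = 6 × 0.478^2 × 0.522^2 = 0.373549
P(M+6) = 4 × 0.478^1 × 0.522^3 = 0.271956
P(M+8) = 0.522^4 = 0.074248
The M+4 peak is largest (0.373549); scaling to 100 gives 13.98 : 61.05 : 100.00 : 72.80 : 19.88.

13.98 : 61.05 : 100.00 : 72.80 : 19.88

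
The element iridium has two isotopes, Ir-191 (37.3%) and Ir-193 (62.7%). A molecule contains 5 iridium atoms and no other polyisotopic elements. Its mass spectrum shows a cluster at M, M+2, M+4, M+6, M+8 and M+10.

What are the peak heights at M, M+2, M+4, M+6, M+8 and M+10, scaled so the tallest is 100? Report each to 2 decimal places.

Each Ir atom is independently Ir-191 (p = 0.373) or Ir-193 (q = 0.627); the cluster is the binomial expansion (p + q)^5.
P(M) = 0.373^5 = 0.007220
P(M+2) = 5 × 0.373^4 × 0.627^1 = 0.060684
P(M+4) = 10 × 0.373^3 × 0.627^2 = 0.204015
P(M+6) = 10 × 0.373^2 × 0.627^3 = 0.342942
P(M+8) = 5 × 0.373^1 × 0.627^4 = 0.288237
P(M+10) = 0.627^5 = 0.096903
The M+6 peak is largest (0.342942); scaling to 100 gives 2.11 : 17.70 : 59.49 : 100.00 : 84.05 : 28.26.

2.11 : 17.70 : 59.49 : 100.00 : 84.05 : 28.26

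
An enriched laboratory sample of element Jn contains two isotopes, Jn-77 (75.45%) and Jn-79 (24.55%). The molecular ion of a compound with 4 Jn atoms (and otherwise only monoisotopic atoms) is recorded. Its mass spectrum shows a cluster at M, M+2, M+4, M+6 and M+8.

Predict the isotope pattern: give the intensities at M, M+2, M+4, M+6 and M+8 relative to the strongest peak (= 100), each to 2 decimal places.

The 4 Jn atoms are independent, so intensities follow the terms of (0.7545 + 0.2455)^4.
P(M) = 0.7545^4 = 0.324069
P(M+2) = 4 × 0.7545^3 × 0.2455^1 = 0.421783
P(M+4) = 6 × 0.7545^2 × 0.2455^2 = 0.205860
P(M+6) = 4 × 0.7545^1 × 0.2455^3 = 0.044655
P(M+8) = 0.2455^4 = 0.003633
The M+2 peak is largest (0.421783); scaling to 100 gives 76.83 : 100.00 : 48.81 : 10.59 : 0.86.

76.83 : 100.00 : 48.81 : 10.59 : 0.86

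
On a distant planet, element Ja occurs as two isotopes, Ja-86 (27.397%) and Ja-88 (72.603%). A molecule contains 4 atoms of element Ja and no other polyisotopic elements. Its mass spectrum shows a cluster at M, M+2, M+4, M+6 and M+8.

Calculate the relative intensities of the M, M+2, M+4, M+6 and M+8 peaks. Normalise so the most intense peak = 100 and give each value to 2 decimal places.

Expanding (0.27397 + 0.72603)^4:
P(M) = 0.27397^4 = 0.005634
P(M+2) = 4 × 0.27397^3 × 0.72603^1 = 0.059721
P(M+4) = 6 × 0.27397^2 × 0.72603^2 = 0.237392
P(M+6) = 4 × 0.27397^1 × 0.72603^3 = 0.419398
P(M+8) = 0.72603^4 = 0.277855
The M+6 peak is largest (0.419398); scaling to 100 gives 1.34 : 14.24 : 56.60 : 100.00 : 66.25.

1.34 : 14.24 : 56.60 : 100.00 : 66.25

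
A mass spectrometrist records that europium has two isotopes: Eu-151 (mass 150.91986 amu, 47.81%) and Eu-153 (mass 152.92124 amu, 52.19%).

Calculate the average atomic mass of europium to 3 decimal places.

151.964 amu

Ar = Σ fᵢ·mᵢ = 0.4781 × 150.91986 + 0.5219 × 152.92124
= 72.154785 + 79.809595 = 151.964380 amu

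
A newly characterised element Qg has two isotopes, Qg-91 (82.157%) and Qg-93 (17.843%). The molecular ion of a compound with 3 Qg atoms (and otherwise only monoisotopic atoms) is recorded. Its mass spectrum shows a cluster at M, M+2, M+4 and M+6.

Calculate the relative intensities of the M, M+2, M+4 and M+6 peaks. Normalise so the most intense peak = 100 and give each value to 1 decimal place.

The 3 Qg atoms are independent, so intensities follow the terms of (0.82157 + 0.17843)^3.
P(M) = 0.82157^3 = 0.554541
P(M+2) = 3 × 0.82157^2 × 0.17843^1 = 0.361309
P(M+4) = 3 × 0.82157^1 × 0.17843^2 = 0.078470
P(M+6) = 0.17843^3 = 0.005681
The M peak is largest (0.554541); scaling to 100 gives 100.0 : 65.2 : 14.2 : 1.0.

100.0 : 65.2 : 14.2 : 1.0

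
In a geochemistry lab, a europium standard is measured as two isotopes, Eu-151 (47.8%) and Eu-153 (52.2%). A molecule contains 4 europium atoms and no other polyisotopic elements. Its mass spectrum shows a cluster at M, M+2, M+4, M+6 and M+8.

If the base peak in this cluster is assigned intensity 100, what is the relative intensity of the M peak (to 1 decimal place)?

(0.478 + 0.522)^4 gives M 0.0522, M+2 0.2280, M+4 0.3735, M+6 0.2720, M+8 0.0742; the largest is M+4.
P(M+4) = C(4,2) × 0.478^2 × 0.522^2 = 6 × 0.228484 × 0.272484 = 0.373549 (base)
P(M) = C(4,0) × 0.478^4 × 0.522^0 = 1 × 0.05220494 × 1.0000 = 0.052205
Relative intensity = 0.052205 / 0.373549 × 100 = 14.0

14.0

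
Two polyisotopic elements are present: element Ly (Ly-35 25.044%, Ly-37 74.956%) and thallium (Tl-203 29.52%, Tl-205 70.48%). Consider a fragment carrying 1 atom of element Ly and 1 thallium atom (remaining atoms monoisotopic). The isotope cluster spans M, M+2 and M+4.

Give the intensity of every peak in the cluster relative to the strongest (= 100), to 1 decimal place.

Element Ly pattern (n=1): 0.25044 : 0.74956
Thallium pattern (n=1): 0.2952 : 0.7048
Convolve the two distributions (both contribute in 2-u steps):
  M: 0.25044×0.2952 = 0.073930
  M+2: 0.25044×0.7048 + 0.74956×0.2952 = 0.397780
  M+4: 0.74956×0.7048 = 0.528290
Scale to base peak (0.528290) = 100: 14.0 : 75.3 : 100.0

14.0 : 75.3 : 100.0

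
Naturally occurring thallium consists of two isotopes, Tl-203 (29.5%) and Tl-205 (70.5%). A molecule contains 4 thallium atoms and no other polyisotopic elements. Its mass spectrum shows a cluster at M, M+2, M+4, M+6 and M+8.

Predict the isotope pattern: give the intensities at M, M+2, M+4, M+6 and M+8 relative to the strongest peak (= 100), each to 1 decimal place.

1.8 : 17.5 : 62.8 : 100.0 : 59.7

Expanding (0.295 + 0.705)^4:
P(M) = 0.295^4 = 0.007573
P(M+2) = 4 × 0.295^3 × 0.705^1 = 0.072396
P(M+4) = 6 × 0.295^2 × 0.705^2 = 0.259522
P(M+6) = 4 × 0.295^1 × 0.705^3 = 0.413475
P(M+8) = 0.705^4 = 0.247034
The M+6 peak is largest (0.413475); scaling to 100 gives 1.8 : 17.5 : 62.8 : 100.0 : 59.7.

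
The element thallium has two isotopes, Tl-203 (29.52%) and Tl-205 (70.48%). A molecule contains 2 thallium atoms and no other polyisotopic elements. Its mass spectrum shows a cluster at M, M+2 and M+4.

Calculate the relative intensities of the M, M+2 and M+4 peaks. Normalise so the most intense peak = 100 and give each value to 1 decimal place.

17.5 : 83.8 : 100.0

Each Tl atom is independently Tl-203 (p = 0.2952) or Tl-205 (q = 0.7048); the cluster is the binomial expansion (p + q)^2.
P(M) = 0.2952^2 = 0.087143
P(M+2) = 2 × 0.2952^1 × 0.7048^1 = 0.416114
P(M+4) = 0.7048^2 = 0.496743
The M+4 peak is largest (0.496743); scaling to 100 gives 17.5 : 83.8 : 100.0.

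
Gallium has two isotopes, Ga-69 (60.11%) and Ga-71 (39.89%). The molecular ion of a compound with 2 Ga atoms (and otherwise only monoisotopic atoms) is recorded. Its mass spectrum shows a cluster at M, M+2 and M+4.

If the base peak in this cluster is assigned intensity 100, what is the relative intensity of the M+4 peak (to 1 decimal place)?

(0.6011 + 0.3989)^2 gives M 0.3613, M+2 0.4796, M+4 0.1591; the largest is M+2.
P(M+2) = C(2,1) × 0.6011^1 × 0.3989^1 = 2 × 0.6011 × 0.3989 = 0.479558 (base)
P(M+4) = C(2,2) × 0.6011^0 × 0.3989^2 = 1 × 1.0000 × 0.15912121 = 0.159121
Relative intensity = 0.159121 / 0.479558 × 100 = 33.2

33.2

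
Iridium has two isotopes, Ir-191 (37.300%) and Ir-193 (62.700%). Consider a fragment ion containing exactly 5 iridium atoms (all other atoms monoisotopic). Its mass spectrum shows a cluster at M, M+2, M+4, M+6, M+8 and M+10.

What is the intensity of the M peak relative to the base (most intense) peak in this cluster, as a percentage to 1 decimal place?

2.1%

Binomial terms of (0.37300 + 0.62700)^5: M 0.0072, M+2 0.0607, M+4 0.2040, M+6 0.3429, M+8 0.2882, M+10 0.0969 → M+6 is the base peak.
P(M+6) = C(5,3) × 0.37300^2 × 0.62700^3 = 10 × 0.139129 × 0.24649188 = 0.342942 (base)
P(M) = C(5,0) × 0.37300^5 × 0.62700^0 = 1 × 0.00722012 × 1.0000 = 0.007220
Relative intensity = 0.007220 / 0.342942 × 100 = 2.1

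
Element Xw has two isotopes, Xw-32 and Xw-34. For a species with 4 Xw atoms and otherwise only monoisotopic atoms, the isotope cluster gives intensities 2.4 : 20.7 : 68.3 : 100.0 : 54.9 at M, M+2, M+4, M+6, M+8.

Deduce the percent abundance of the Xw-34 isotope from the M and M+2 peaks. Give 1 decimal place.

If p is the fraction of Xw that is Xw-32, then I(M+2)/I(M) = [C(4,1)·p^3·(1−p)] / p^4 = 4·(1−p)/p = 20.7/2.4 = 8.6250
(1−p)/p = 8.6250/4 = 2.1562  ⇒  p = 1/(1 + 2.1562) = 0.3168
Xw-32: 31.7%, Xw-34: 68.3%.

68.3%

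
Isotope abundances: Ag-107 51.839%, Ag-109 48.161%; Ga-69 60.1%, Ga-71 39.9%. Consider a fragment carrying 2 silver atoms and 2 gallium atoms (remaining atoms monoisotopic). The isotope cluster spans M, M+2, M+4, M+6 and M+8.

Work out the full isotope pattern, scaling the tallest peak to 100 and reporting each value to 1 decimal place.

Silver pattern (n=2): 0.26872819 : 0.49932362 : 0.23194819
Gallium pattern (n=2): 0.361201 : 0.479598 : 0.159201
Convolve the two distributions (both contribute in 2-u steps):
  M: 0.26872819×0.361201 = 0.097065
  M+2: 0.26872819×0.479598 + 0.49932362×0.361201 = 0.309238
  M+4: 0.26872819×0.159201 + 0.49932362×0.479598 + 0.23194819×0.361201 = 0.366036
  M+6: 0.49932362×0.159201 + 0.23194819×0.479598 = 0.190735
  M+8: 0.23194819×0.159201 = 0.036926
Scale to base peak (0.366036) = 100: 26.5 : 84.5 : 100.0 : 52.1 : 10.1

26.5 : 84.5 : 100.0 : 52.1 : 10.1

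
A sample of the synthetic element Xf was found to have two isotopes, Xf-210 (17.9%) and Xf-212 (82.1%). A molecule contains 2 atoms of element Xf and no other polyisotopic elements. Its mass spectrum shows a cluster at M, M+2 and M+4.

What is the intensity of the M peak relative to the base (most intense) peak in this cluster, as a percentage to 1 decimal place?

Binomial terms of (0.179 + 0.821)^2: M 0.0320, M+2 0.2939, M+4 0.6740 → M+4 is the base peak.
P(M+4) = C(2,2) × 0.179^0 × 0.821^2 = 1 × 1.0000 × 0.674041 = 0.674041 (base)
P(M) = C(2,0) × 0.179^2 × 0.821^0 = 1 × 0.032041 × 1.0000 = 0.032041
Relative intensity = 0.032041 / 0.674041 × 100 = 4.8

4.8%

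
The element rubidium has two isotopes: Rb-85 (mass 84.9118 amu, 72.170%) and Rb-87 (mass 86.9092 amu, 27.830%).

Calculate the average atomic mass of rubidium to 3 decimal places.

85.468 amu

Average mass = Σ (abundance × isotope mass) = 0.72170 × 84.9118 + 0.27830 × 86.9092
= 61.28085 + 24.18683 = 85.46768 amu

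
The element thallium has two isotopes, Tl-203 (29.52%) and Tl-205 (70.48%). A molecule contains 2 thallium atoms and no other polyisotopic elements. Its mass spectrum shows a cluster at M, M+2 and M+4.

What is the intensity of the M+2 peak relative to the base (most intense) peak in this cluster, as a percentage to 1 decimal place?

83.8%

Term probabilities: M 0.0871, M+2 0.4161, M+4 0.4967. Base peak = M+4.
P(M+4) = C(2,2) × 0.2952^0 × 0.7048^2 = 1 × 1.0000 × 0.49674304 = 0.496743 (base)
P(M+2) = C(2,1) × 0.2952^1 × 0.7048^1 = 2 × 0.2952 × 0.7048 = 0.416114
Relative intensity = 0.416114 / 0.496743 × 100 = 83.8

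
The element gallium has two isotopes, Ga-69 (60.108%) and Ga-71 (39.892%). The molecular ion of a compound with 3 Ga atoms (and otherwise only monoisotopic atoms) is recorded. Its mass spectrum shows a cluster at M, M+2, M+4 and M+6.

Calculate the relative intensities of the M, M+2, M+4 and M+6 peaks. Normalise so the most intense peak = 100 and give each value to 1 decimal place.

Each Ga atom is independently Ga-69 (p = 0.60108) or Ga-71 (q = 0.39892); the cluster is the binomial expansion (p + q)^3.
P(M) = 0.60108^3 = 0.217169
P(M+2) = 3 × 0.60108^2 × 0.39892^1 = 0.432386
P(M+4) = 3 × 0.60108^1 × 0.39892^2 = 0.286963
P(M+6) = 0.39892^3 = 0.063483
The M+2 peak is largest (0.432386); scaling to 100 gives 50.2 : 100.0 : 66.4 : 14.7.

50.2 : 100.0 : 66.4 : 14.7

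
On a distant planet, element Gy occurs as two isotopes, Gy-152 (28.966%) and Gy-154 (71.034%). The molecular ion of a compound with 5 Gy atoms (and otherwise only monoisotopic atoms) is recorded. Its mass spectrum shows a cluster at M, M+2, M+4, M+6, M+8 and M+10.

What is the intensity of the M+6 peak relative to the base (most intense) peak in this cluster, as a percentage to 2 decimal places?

81.56%

Binomial terms of (0.28966 + 0.71034)^5: M 0.0020, M+2 0.0250, M+4 0.1226, M+6 0.3007, M+8 0.3687, M+10 0.1809 → M+8 is the base peak.
P(M+8) = C(5,4) × 0.28966^1 × 0.71034^4 = 5 × 0.28966 × 0.25460392 = 0.368743 (base)
P(M+6) = C(5,3) × 0.28966^2 × 0.71034^3 = 10 × 0.08390292 × 0.35842543 = 0.300729
Relative intensity = 0.300729 / 0.368743 × 100 = 81.56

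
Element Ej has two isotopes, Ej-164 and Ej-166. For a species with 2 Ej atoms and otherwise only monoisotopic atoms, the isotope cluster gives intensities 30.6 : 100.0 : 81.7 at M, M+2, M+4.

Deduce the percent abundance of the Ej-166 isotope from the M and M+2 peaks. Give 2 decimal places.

If p is the fraction of Ej that is Ej-164, then I(M+2)/I(M) = [C(2,1)·p^1·(1−p)] / p^2 = 2·(1−p)/p = 100.0/30.6 = 3.2680
(1−p)/p = 3.2680/2 = 1.6340  ⇒  p = 1/(1 + 1.6340) = 0.3797
Ej-164: 37.97%, Ej-166: 62.03%.

62.03%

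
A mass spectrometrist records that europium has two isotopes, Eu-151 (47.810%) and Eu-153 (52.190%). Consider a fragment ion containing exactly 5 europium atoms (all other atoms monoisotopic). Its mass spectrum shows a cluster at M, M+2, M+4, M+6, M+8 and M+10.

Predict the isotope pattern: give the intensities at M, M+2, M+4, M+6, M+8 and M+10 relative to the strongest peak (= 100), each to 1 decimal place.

Expanding (0.47810 + 0.52190)^5:
P(M) = 0.47810^5 = 0.024980
P(M+2) = 5 × 0.47810^4 × 0.52190^1 = 0.136343
P(M+4) = 10 × 0.47810^3 × 0.52190^2 = 0.297667
P(M+6) = 10 × 0.47810^2 × 0.52190^3 = 0.324937
P(M+8) = 5 × 0.47810^1 × 0.52190^4 = 0.177353
P(M+10) = 0.52190^5 = 0.038720
The M+6 peak is largest (0.324937); scaling to 100 gives 7.7 : 42.0 : 91.6 : 100.0 : 54.6 : 11.9.

7.7 : 42.0 : 91.6 : 100.0 : 54.6 : 11.9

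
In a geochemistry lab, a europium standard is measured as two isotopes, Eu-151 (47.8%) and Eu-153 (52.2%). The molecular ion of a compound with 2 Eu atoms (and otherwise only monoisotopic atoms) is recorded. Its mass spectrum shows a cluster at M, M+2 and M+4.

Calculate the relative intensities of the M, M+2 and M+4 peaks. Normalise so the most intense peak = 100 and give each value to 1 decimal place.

Each Eu atom is independently Eu-151 (p = 0.478) or Eu-153 (q = 0.522); the cluster is the binomial expansion (p + q)^2.
P(M) = 0.478^2 = 0.228484
P(M+2) = 2 × 0.478^1 × 0.522^1 = 0.499032
P(M+4) = 0.522^2 = 0.272484
The M+2 peak is largest (0.499032); scaling to 100 gives 45.8 : 100.0 : 54.6.

45.8 : 100.0 : 54.6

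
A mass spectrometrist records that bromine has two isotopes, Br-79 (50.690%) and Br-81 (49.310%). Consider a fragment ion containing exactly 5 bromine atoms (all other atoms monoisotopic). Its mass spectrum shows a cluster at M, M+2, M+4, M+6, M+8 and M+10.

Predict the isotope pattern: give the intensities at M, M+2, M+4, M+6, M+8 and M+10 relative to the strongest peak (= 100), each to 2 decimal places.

10.57 : 51.40 : 100.00 : 97.28 : 47.31 : 9.21

Expanding (0.50690 + 0.49310)^5:
P(M) = 0.50690^5 = 0.033467
P(M+2) = 5 × 0.50690^4 × 0.49310^1 = 0.162777
P(M+4) = 10 × 0.50690^3 × 0.49310^2 = 0.316692
P(M+6) = 10 × 0.50690^2 × 0.49310^3 = 0.308070
P(M+8) = 5 × 0.50690^1 × 0.49310^4 = 0.149842
P(M+10) = 0.49310^5 = 0.029152
The M+4 peak is largest (0.316692); scaling to 100 gives 10.57 : 51.40 : 100.00 : 97.28 : 47.31 : 9.21.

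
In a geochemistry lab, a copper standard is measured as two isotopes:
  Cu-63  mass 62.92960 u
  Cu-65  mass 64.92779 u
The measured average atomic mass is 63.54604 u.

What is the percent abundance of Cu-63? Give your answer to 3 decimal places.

69.150%

Let x be the fractional abundance of Cu-63; then Cu-65 has abundance 1 − x.
62.92960·x + 64.92779·(1 − x) = 63.54604
(62.92960 − 64.92779)·x = 63.54604 − 64.92779
x = -1.38175 / -1.99819 = 0.69150 → 69.150% Cu-63, 30.850% Cu-65.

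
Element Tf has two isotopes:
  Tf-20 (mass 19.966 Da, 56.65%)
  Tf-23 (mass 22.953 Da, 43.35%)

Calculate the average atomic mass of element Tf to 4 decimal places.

21.2609 Da

Average mass = Σ (abundance × isotope mass) = 0.5665 × 19.966 + 0.4335 × 22.953
= 11.31074 + 9.95013 = 21.26087 Da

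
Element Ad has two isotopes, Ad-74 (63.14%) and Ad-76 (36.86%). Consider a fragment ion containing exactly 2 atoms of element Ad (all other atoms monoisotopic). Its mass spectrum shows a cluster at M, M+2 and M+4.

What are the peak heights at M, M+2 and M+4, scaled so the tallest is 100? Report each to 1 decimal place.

Each Ad atom is independently Ad-74 (p = 0.6314) or Ad-76 (q = 0.3686); the cluster is the binomial expansion (p + q)^2.
P(M) = 0.6314^2 = 0.398666
P(M+2) = 2 × 0.6314^1 × 0.3686^1 = 0.465468
P(M+4) = 0.3686^2 = 0.135866
The M+2 peak is largest (0.465468); scaling to 100 gives 85.6 : 100.0 : 29.2.

85.6 : 100.0 : 29.2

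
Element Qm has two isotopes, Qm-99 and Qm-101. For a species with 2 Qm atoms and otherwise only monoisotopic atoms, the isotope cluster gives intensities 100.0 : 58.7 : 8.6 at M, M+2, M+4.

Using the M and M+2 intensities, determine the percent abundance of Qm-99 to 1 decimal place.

Write p for the Qm-99 fraction. I(M+2)/I(M) = [C(2,1)·p^1·(1−p)] / p^2 = 2·(1−p)/p = 58.7/100.0 = 0.5870
(1−p)/p = 0.5870/2 = 0.2935  ⇒  p = 1/(1 + 0.2935) = 0.7731
Qm-99: 77.3%, Qm-101: 22.7%.

77.3%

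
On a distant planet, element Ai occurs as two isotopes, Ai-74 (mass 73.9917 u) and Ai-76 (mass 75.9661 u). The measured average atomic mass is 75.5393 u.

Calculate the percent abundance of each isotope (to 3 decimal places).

Writing the weighted mean with unknown fraction x of Ai-74:
73.9917·x + 75.9661·(1 − x) = 75.5393
(73.9917 − 75.9661)·x = 75.5393 − 75.9661
x = -0.4268 / -1.9744 = 0.21617 → 21.617% Ai-74, 78.383% Ai-76.

Ai-74: 21.617%, Ai-76: 78.383%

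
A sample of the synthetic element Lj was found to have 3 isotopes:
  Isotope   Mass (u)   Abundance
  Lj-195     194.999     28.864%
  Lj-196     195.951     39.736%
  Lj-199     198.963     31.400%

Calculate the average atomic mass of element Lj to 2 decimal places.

196.62 u

The abundance-weighted mean is 0.28864 × 194.999 + 0.39736 × 195.951 + 0.31400 × 198.963
= 56.2845 + 77.8631 + 62.4744 = 196.6220 u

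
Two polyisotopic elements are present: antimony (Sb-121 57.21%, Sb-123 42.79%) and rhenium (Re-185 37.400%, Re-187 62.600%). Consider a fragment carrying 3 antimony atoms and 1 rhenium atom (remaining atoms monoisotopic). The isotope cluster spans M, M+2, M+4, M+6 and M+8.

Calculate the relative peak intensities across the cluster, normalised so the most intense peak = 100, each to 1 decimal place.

Antimony pattern (n=3): 0.18724742 : 0.42015297 : 0.3142518 : 0.07834781
Rhenium pattern (n=1): 0.3740 : 0.6260
Convolve the two distributions (both contribute in 2-u steps):
  M: 0.18724742×0.3740 = 0.070031
  M+2: 0.18724742×0.6260 + 0.42015297×0.3740 = 0.274354
  M+4: 0.42015297×0.6260 + 0.3142518×0.3740 = 0.380546
  M+6: 0.3142518×0.6260 + 0.07834781×0.3740 = 0.226024
  M+8: 0.07834781×0.6260 = 0.049046
Scale to base peak (0.380546) = 100: 18.4 : 72.1 : 100.0 : 59.4 : 12.9

18.4 : 72.1 : 100.0 : 59.4 : 12.9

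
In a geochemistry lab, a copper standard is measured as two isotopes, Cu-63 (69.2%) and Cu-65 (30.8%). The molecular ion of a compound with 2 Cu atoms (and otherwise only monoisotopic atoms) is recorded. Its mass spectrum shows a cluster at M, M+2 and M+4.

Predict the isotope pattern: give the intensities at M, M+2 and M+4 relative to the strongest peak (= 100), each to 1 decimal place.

The 2 Cu atoms are independent, so intensities follow the terms of (0.692 + 0.308)^2.
P(M) = 0.692^2 = 0.478864
P(M+2) = 2 × 0.692^1 × 0.308^1 = 0.426272
P(M+4) = 0.308^2 = 0.094864
The M peak is largest (0.478864); scaling to 100 gives 100.0 : 89.0 : 19.8.

100.0 : 89.0 : 19.8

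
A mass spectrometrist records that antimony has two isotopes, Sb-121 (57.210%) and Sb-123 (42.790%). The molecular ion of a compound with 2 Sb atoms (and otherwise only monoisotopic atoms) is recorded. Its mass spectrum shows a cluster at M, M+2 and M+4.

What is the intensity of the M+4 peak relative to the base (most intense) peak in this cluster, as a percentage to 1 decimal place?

37.4%

(0.57210 + 0.42790)^2 gives M 0.3273, M+2 0.4896, M+4 0.1831; the largest is M+2.
P(M+2) = C(2,1) × 0.57210^1 × 0.42790^1 = 2 × 0.5721 × 0.4279 = 0.489603 (base)
P(M+4) = C(2,2) × 0.57210^0 × 0.42790^2 = 1 × 1.0000 × 0.18309841 = 0.183098
Relative intensity = 0.183098 / 0.489603 × 100 = 37.4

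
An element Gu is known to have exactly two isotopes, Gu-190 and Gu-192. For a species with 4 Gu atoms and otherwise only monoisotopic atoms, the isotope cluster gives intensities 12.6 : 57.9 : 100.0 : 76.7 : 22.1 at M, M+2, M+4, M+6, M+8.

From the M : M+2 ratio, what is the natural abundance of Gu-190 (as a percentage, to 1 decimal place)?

46.5%

Write p for the Gu-190 fraction. I(M+2)/I(M) = [C(4,1)·p^3·(1−p)] / p^4 = 4·(1−p)/p = 57.9/12.6 = 4.5952
(1−p)/p = 4.5952/4 = 1.1488  ⇒  p = 1/(1 + 1.1488) = 0.4654
Gu-190: 46.5%, Gu-192: 53.5%.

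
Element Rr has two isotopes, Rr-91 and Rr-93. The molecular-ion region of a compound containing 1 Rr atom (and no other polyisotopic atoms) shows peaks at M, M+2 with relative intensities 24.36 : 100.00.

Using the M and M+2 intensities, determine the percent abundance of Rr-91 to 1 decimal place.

Write p for the Rr-91 fraction. I(M+2)/I(M) = [C(1,1)·p^0·(1−p)] / p^1 = 1·(1−p)/p = 100.00/24.36 = 4.1051
(1−p)/p = 4.1051/1 = 4.1051  ⇒  p = 1/(1 + 4.1051) = 0.1959
Rr-91: 19.6%, Rr-93: 80.4%.

19.6%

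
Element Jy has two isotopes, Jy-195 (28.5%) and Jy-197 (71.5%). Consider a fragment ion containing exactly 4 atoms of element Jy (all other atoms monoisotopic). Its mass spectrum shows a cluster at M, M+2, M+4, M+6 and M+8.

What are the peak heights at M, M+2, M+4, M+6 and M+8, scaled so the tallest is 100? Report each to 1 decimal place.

Each Jy atom is independently Jy-195 (p = 0.285) or Jy-197 (q = 0.715); the cluster is the binomial expansion (p + q)^4.
P(M) = 0.285^4 = 0.006598
P(M+2) = 4 × 0.285^3 × 0.715^1 = 0.066206
P(M+4) = 6 × 0.285^2 × 0.715^2 = 0.249146
P(M+6) = 4 × 0.285^1 × 0.715^3 = 0.416699
P(M+8) = 0.715^4 = 0.261351
The M+6 peak is largest (0.416699); scaling to 100 gives 1.6 : 15.9 : 59.8 : 100.0 : 62.7.

1.6 : 15.9 : 59.8 : 100.0 : 62.7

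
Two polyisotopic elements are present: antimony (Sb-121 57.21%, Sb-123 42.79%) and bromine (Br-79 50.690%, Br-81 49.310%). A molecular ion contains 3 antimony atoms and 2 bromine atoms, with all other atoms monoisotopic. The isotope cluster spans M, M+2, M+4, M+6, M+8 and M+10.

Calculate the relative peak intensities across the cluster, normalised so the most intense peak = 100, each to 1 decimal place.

Antimony pattern (n=3): 0.18724742 : 0.42015297 : 0.3142518 : 0.07834781
Bromine pattern (n=2): 0.25694761 : 0.49990478 : 0.24314761
Convolve the two distributions (both contribute in 2-u steps):
  M: 0.18724742×0.25694761 = 0.048113
  M+2: 0.18724742×0.49990478 + 0.42015297×0.25694761 = 0.201563
  M+4: 0.18724742×0.24314761 + 0.42015297×0.49990478 + 0.3142518×0.25694761 = 0.336311
  M+6: 0.42015297×0.24314761 + 0.3142518×0.49990478 + 0.07834781×0.25694761 = 0.279386
  M+8: 0.3142518×0.24314761 + 0.07834781×0.49990478 = 0.115576
  M+10: 0.07834781×0.24314761 = 0.019050
Scale to base peak (0.336311) = 100: 14.3 : 59.9 : 100.0 : 83.1 : 34.4 : 5.7

14.3 : 59.9 : 100.0 : 83.1 : 34.4 : 5.7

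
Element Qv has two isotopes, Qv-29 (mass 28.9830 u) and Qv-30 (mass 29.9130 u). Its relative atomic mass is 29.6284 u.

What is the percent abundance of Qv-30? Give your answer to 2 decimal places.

69.40%

With x = fraction of Qv-29 (so Qv-30 is 1 − x):
28.9830·x + 29.9130·(1 − x) = 29.6284
(28.9830 − 29.9130)·x = 29.6284 − 29.9130
x = -0.2846 / -0.9300 = 0.30602 → 30.60% Qv-29, 69.40% Qv-30.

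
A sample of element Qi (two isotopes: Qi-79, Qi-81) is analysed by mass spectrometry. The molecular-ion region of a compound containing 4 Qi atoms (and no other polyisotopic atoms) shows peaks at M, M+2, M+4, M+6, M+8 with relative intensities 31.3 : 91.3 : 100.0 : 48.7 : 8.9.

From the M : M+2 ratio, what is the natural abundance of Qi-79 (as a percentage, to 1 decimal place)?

57.8%

Let p = fractional abundance of Qi-79. I(M+2)/I(M) = [C(4,1)·p^3·(1−p)] / p^4 = 4·(1−p)/p = 91.3/31.3 = 2.9169
(1−p)/p = 2.9169/4 = 0.7292  ⇒  p = 1/(1 + 0.7292) = 0.5783
Qi-79: 57.8%, Qi-81: 42.2%.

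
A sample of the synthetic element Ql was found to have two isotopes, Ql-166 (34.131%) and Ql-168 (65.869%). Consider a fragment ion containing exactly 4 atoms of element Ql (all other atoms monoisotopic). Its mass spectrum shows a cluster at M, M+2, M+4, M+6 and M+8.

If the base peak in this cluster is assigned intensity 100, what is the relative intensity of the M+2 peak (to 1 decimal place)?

Binomial terms of (0.34131 + 0.65869)^4: M 0.0136, M+2 0.1048, M+4 0.3033, M+6 0.3902, M+8 0.1882 → M+6 is the base peak.
P(M+6) = C(4,3) × 0.34131^1 × 0.65869^3 = 4 × 0.34131 × 0.28578749 = 0.390169 (base)
P(M+2) = C(4,1) × 0.34131^3 × 0.65869^1 = 4 × 0.03976006 × 0.65869 = 0.104758
Relative intensity = 0.104758 / 0.390169 × 100 = 26.8

26.8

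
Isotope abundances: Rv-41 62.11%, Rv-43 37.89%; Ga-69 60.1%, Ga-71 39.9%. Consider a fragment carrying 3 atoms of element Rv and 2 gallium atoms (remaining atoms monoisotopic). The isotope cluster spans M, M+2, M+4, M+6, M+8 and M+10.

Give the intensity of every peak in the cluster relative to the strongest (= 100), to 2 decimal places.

25.08 : 79.20 : 100.00 : 63.10 : 19.90 : 2.51

Element Rv pattern (n=3): 0.23959877 : 0.43849931 : 0.26750506 : 0.05439686
Gallium pattern (n=2): 0.361201 : 0.479598 : 0.159201
Convolve the two distributions (both contribute in 2-u steps):
  M: 0.23959877×0.361201 = 0.086543
  M+2: 0.23959877×0.479598 + 0.43849931×0.361201 = 0.273297
  M+4: 0.23959877×0.159201 + 0.43849931×0.479598 + 0.26750506×0.361201 = 0.345071
  M+6: 0.43849931×0.159201 + 0.26750506×0.479598 + 0.05439686×0.361201 = 0.217753
  M+8: 0.26750506×0.159201 + 0.05439686×0.479598 = 0.068676
  M+10: 0.05439686×0.159201 = 0.008660
Scale to base peak (0.345071) = 100: 25.08 : 79.20 : 100.00 : 63.10 : 19.90 : 2.51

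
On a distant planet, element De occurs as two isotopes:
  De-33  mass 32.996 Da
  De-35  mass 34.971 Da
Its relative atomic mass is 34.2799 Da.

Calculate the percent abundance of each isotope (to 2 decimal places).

With x = fraction of De-33 (so De-35 is 1 − x):
32.996·x + 34.971·(1 − x) = 34.2799
(32.996 − 34.971)·x = 34.2799 − 34.971
x = -0.6911 / -1.975 = 0.34992 → 34.99% De-33, 65.01% De-35.

De-33: 34.99%, De-35: 65.01%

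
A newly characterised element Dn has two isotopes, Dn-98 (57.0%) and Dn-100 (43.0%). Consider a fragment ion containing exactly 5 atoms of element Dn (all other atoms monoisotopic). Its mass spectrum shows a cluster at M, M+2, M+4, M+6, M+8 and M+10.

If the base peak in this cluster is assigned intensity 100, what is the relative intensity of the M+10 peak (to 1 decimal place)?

Term probabilities: M 0.0602, M+2 0.2270, M+4 0.3424, M+6 0.2583, M+8 0.0974, M+10 0.0147. Base peak = M+4.
P(M+4) = C(5,2) × 0.570^3 × 0.430^2 = 10 × 0.185193 × 0.1849 = 0.342422 (base)
P(M+10) = C(5,5) × 0.570^0 × 0.430^5 = 1 × 1.0000 × 0.01470084 = 0.014701
Relative intensity = 0.014701 / 0.342422 × 100 = 4.3

4.3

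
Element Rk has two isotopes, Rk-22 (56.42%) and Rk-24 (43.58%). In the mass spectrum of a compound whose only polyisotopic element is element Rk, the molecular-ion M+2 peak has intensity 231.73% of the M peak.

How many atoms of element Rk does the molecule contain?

For n independent Rk atoms, I(M+2)/I(M) = n · (abundance Rk-24) / (abundance Rk-22) = n · 0.4358/0.5642.
n = 2.3173 × 0.5642/0.4358 = 3.00 ≈ 3

3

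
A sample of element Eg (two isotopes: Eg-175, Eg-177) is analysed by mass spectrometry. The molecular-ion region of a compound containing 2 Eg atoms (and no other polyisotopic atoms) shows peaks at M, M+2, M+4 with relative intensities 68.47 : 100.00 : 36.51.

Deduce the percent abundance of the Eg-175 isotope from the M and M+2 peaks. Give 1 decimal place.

Write p for the Eg-175 fraction. I(M+2)/I(M) = [C(2,1)·p^1·(1−p)] / p^2 = 2·(1−p)/p = 100.00/68.47 = 1.4605
(1−p)/p = 1.4605/2 = 0.7302  ⇒  p = 1/(1 + 0.7302) = 0.5780
Eg-175: 57.8%, Eg-177: 42.2%.

57.8%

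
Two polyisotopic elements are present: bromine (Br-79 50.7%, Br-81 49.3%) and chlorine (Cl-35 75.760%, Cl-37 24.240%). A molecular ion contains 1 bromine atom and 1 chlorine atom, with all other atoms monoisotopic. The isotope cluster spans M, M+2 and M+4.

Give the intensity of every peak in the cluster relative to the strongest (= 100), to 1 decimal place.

77.4 : 100.0 : 24.1

Bromine pattern (n=1): 0.5070 : 0.4930
Chlorine pattern (n=1): 0.7576 : 0.2424
Convolve the two distributions (both contribute in 2-u steps):
  M: 0.5070×0.7576 = 0.384103
  M+2: 0.5070×0.2424 + 0.4930×0.7576 = 0.496394
  M+4: 0.4930×0.2424 = 0.119503
Scale to base peak (0.496394) = 100: 77.4 : 100.0 : 24.1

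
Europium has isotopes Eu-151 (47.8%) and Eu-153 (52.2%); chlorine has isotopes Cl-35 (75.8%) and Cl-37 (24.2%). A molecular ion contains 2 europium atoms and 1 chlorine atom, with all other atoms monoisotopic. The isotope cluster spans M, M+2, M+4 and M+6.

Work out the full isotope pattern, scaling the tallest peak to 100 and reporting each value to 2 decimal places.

39.95 : 100.00 : 75.49 : 15.21

Europium pattern (n=2): 0.228484 : 0.499032 : 0.272484
Chlorine pattern (n=1): 0.7580 : 0.2420
Convolve the two distributions (both contribute in 2-u steps):
  M: 0.228484×0.7580 = 0.173191
  M+2: 0.228484×0.2420 + 0.499032×0.7580 = 0.433559
  M+4: 0.499032×0.2420 + 0.272484×0.7580 = 0.327309
  M+6: 0.272484×0.2420 = 0.065941
Scale to base peak (0.433559) = 100: 39.95 : 100.00 : 75.49 : 15.21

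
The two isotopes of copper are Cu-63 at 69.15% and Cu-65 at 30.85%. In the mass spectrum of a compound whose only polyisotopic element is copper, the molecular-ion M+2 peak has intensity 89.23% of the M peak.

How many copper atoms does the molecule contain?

2

For n independent Cu atoms, I(M+2)/I(M) = n · (abundance Cu-65) / (abundance Cu-63) = n · 0.3085/0.6915.
n = 0.8923 × 0.6915/0.3085 = 2.00 ≈ 2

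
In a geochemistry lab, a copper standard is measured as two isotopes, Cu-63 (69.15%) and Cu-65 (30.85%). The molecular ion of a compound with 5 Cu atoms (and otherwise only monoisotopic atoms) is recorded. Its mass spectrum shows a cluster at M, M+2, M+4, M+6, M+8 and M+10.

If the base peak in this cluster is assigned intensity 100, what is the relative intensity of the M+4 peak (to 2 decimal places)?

Term probabilities: M 0.1581, M+2 0.3527, M+4 0.3147, M+6 0.1404, M+8 0.0313, M+10 0.0028. Base peak = M+2.
P(M+2) = C(5,1) × 0.6915^4 × 0.3085^1 = 5 × 0.2286487 × 0.3085 = 0.352691 (base)
P(M+4) = C(5,2) × 0.6915^3 × 0.3085^2 = 10 × 0.33065611 × 0.09517225 = 0.314693
Relative intensity = 0.314693 / 0.352691 × 100 = 89.23

89.23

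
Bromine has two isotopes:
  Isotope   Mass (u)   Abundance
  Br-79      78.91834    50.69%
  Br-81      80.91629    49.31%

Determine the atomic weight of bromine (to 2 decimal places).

The abundance-weighted mean is 0.5069 × 78.91834 + 0.4931 × 80.91629
= 40.003707 + 39.899823 = 79.903530 u

79.90 u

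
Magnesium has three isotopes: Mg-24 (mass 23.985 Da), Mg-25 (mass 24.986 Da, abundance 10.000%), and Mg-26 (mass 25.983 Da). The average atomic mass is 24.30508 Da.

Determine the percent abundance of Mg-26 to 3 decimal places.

Let x and y be the fractions of Mg-24 and Mg-26. Then x + y = 1 − 0.10000 = 0.90000 and 23.985x + 25.983y = 24.30508 − 0.10000×24.986 = 21.80648.
Substituting: 23.985x + 25.983(0.90000 − x) = 21.80648
(23.985 − 25.983)x = -1.57822  ⇒  x = 0.78990, y = 0.11010
Mg-24: 78.990%, Mg-26: 11.010%.

11.010%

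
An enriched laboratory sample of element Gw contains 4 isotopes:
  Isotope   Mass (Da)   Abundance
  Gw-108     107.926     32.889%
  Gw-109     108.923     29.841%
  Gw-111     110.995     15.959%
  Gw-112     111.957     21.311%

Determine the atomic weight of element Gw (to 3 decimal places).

Weight each isotope mass by its fractional abundance: 0.32889 × 107.926 + 0.29841 × 108.923 + 0.15959 × 110.995 + 0.21311 × 111.957
= 35.4958 + 32.5037 + 17.7137 + 23.8592 = 109.5724 Da

109.572 Da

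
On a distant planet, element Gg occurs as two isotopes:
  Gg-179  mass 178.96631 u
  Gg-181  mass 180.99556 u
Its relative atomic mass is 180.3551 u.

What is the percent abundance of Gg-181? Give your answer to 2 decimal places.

Let x be the fractional abundance of Gg-179; then Gg-181 has abundance 1 − x.
178.96631·x + 180.99556·(1 − x) = 180.3551
(178.96631 − 180.99556)·x = 180.3551 − 180.99556
x = -0.64046 / -2.02925 = 0.31561 → 31.56% Gg-179, 68.44% Gg-181.

68.44%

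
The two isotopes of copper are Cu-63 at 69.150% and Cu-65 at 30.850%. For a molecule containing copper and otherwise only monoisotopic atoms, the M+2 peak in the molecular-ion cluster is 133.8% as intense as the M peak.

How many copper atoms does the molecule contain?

3

For n independent Cu atoms, I(M+2)/I(M) = n · (abundance Cu-65) / (abundance Cu-63) = n · 0.30850/0.69150.
n = 1.338 × 0.69150/0.30850 = 3.00 ≈ 3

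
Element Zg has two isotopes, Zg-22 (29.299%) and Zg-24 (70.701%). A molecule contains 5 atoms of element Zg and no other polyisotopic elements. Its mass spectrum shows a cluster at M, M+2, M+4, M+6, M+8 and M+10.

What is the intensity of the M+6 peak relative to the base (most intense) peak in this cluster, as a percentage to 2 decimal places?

82.88%

(0.29299 + 0.70701)^5 gives M 0.0022, M+2 0.0260, M+4 0.1257, M+6 0.3034, M+8 0.3660, M+10 0.1767; the largest is M+8.
P(M+8) = C(5,4) × 0.29299^1 × 0.70701^4 = 5 × 0.29299 × 0.24986316 = 0.366037 (base)
P(M+6) = C(5,3) × 0.29299^2 × 0.70701^3 = 10 × 0.08584314 × 0.35340824 = 0.303377
Relative intensity = 0.303377 / 0.366037 × 100 = 82.88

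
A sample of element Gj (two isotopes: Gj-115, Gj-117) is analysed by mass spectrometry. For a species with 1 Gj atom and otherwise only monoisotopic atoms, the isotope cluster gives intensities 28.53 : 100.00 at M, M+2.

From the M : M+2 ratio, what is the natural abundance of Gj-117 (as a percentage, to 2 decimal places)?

77.80%

Write p for the Gj-115 fraction. I(M+2)/I(M) = [C(1,1)·p^0·(1−p)] / p^1 = 1·(1−p)/p = 100.00/28.53 = 3.5051
(1−p)/p = 3.5051/1 = 3.5051  ⇒  p = 1/(1 + 3.5051) = 0.2220
Gj-115: 22.20%, Gj-117: 77.80%.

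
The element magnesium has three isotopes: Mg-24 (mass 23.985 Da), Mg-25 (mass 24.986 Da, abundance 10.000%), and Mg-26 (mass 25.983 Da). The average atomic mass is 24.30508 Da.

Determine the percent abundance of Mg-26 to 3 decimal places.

11.010%

Let x and y be the fractions of Mg-24 and Mg-26. Then x + y = 1 − 0.10000 = 0.90000 and 23.985x + 25.983y = 24.30508 − 0.10000×24.986 = 21.80648.
Substituting: 23.985x + 25.983(0.90000 − x) = 21.80648
(23.985 − 25.983)x = -1.57822  ⇒  x = 0.78990, y = 0.11010
Mg-24: 78.990%, Mg-26: 11.010%.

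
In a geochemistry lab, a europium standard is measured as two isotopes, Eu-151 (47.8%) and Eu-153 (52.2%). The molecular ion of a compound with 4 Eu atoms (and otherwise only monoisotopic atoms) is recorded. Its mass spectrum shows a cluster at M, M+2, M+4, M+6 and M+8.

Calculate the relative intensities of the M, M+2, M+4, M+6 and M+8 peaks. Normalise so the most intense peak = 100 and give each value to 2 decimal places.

Each Eu atom is independently Eu-151 (p = 0.478) or Eu-153 (q = 0.522); the cluster is the binomial expansion (p + q)^4.
P(M) = 0.478^4 = 0.052205
P(M+2) = 4 × 0.478^3 × 0.522^1 = 0.228042
P(M+4) = 6 × 0.478^2 × 0.522^2 = 0.373549
P(M+6) = 4 × 0.478^1 × 0.522^3 = 0.271956
P(M+8) = 0.522^4 = 0.074248
The M+4 peak is largest (0.373549); scaling to 100 gives 13.98 : 61.05 : 100.00 : 72.80 : 19.88.

13.98 : 61.05 : 100.00 : 72.80 : 19.88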